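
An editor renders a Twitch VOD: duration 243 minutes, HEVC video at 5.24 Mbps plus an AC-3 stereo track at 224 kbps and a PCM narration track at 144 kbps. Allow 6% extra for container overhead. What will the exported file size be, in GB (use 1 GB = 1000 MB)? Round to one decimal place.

10.8 GB

243 min = 14580 s
Audio total: 224 + 144 = 368 kbps = 0.368 Mbps.
Total bitrate: 5.24 + 0.368 = 5.608 Mbps.
Stream data: 5.608 Mbps × 14580 s = 81764.6 Mb.
With 6% container overhead: ×1.06.
86,671 Mb ÷ 8 = 10,834 MB → 10.83 GB.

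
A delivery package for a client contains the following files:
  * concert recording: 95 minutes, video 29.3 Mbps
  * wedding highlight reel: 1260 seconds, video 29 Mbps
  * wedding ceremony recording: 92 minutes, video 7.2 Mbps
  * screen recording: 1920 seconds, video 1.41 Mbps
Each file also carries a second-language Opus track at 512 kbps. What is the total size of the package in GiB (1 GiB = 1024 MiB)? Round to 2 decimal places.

29.50 GiB

Audio: 512 kbps = 0.512 Mbps.
concert recording: 29.812 Mbps × 5700 s = 169928.4 Mb
wedding highlight reel: 29.512 Mbps × 1260 s = 37185.1 Mb
wedding ceremony recording: 7.712 Mbps × 5520 s = 42570.2 Mb
screen recording: 1.922 Mbps × 1920 s = 3690.2 Mb
Total: 253374.0 Mb = 31671.8 MB.
= 29.50 GiB.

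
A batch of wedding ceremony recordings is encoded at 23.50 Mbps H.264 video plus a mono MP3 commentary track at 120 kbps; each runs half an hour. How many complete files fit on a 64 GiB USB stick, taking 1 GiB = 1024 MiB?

30 min = 1800 s
Audio: 120 kbps = 0.120 Mbps.
Total bitrate: 23.620 Mbps.
Per item: 23.620 Mbps × 1800 s = 42,516 Mb = 5,314 MB.
Capacity: 64 GiB = 549,756 Mb; 12.93 items → 12 complete.

12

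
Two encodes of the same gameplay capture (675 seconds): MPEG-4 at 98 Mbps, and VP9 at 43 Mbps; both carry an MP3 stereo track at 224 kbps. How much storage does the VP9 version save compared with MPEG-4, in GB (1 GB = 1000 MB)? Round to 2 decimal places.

4.64 GB

Audio: 224 kbps = 0.224 Mbps.
MPEG-4: 98.224 Mbps × 675 s = 66301.2 Mb = 8.288 GB.
VP9: 43.224 Mbps × 675 s = 29176.2 Mb = 3.647 GB.
Saving: 8.288 − 3.647 = 4.641 GB.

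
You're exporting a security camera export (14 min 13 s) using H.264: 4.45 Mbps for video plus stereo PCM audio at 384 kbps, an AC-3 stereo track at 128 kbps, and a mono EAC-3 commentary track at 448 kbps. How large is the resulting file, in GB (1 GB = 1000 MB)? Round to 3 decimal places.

0.577 GB

14 min 13 s = 853 s
Audio total: 384 + 128 + 448 = 960 kbps = 0.960 Mbps.
Total bitrate: 4.45 + 0.960 = 5.410 Mbps.
Stream data: 5.410 Mbps × 853 s = 4614.7 Mb.
4,615 Mb ÷ 8 = 576.8 MB → 0.5768 GB.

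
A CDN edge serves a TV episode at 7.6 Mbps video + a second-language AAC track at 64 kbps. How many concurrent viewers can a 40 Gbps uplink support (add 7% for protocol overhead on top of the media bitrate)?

4877

Audio: 64 kbps = 0.064 Mbps.
Per-viewer media rate: 7.664 Mbps.
On the wire with 7% overhead: 8.200 Mbps.
40 Gbps = 40,000 Mbps; 40,000 / 8.200 = 4877.76 → 4877 viewers.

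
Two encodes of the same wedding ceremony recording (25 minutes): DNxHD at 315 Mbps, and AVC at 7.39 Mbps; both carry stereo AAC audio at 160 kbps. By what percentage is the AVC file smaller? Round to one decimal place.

25 min = 1500 s
Audio: 160 kbps = 0.160 Mbps.
DNxHD: 315.160 Mbps × 1500 s = 472740.0 Mb = 55.034 GiB.
AVC: 7.550 Mbps × 1500 s = 11325.0 Mb = 1.318 GiB.
Reduction: (1 − 1.318/55.034) × 100 = 97.60%.

97.6%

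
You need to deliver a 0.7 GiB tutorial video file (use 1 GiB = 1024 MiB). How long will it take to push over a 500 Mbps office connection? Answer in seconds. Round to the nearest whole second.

File: 0.7 GiB = 6013.0 Mb.
At 500 Mbps: 6013.0 / 500 = 12.0 s ≈ 12 seconds.

12 seconds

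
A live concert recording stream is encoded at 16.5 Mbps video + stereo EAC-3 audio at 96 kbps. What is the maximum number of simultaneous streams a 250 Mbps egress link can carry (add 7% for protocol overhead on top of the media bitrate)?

14

Audio: 96 kbps = 0.096 Mbps.
Per-viewer media rate: 16.596 Mbps.
On the wire with 7% overhead: 17.758 Mbps.
250 Mbps = 250.0 Mbps; 250.0 / 17.758 = 14.08 → 14 viewers.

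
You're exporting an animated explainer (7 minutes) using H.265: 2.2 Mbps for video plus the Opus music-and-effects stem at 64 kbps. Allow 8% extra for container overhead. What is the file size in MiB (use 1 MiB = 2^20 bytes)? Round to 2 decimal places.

7 min = 420 s
Audio: 64 kbps = 0.064 Mbps.
Total bitrate: 2.2 + 0.064 = 2.264 Mbps.
Stream data: 2.264 Mbps × 420 s = 950.9 Mb.
With 8% container overhead: ×1.08.
1,027 Mb = 128,368,800 bytes ÷ 1,048,576 = 122.4 MiB.

122.42 MiB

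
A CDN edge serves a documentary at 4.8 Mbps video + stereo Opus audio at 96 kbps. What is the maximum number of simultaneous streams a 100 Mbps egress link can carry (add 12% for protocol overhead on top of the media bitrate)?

Audio: 96 kbps = 0.096 Mbps.
Per-viewer media rate: 4.896 Mbps.
On the wire with 12% overhead: 5.484 Mbps.
100 Mbps = 100.0 Mbps; 100.0 / 5.484 = 18.24 → 18 viewers.

18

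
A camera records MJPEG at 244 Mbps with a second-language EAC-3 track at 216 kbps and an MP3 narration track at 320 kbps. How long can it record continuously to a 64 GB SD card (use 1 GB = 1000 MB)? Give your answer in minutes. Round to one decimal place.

Audio total: 216 + 320 = 536 kbps = 0.536 Mbps.
Total bitrate: 244 + 0.536 = 244.536 Mbps.
Capacity: 64 GB = 512,000 Mb.
Recording time: 512,000 / 244.536 = 2,094 s ≈ 34.9 minutes.

34.9 minutes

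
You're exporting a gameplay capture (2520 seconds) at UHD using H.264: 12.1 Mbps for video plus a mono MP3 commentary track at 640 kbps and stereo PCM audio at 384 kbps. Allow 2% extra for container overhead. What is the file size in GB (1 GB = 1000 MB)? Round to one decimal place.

4.2 GB

Audio total: 640 + 384 = 1024 kbps = 1.024 Mbps.
Total bitrate: 12.1 + 1.024 = 13.124 Mbps.
Stream data: 13.124 Mbps × 2520 s = 33072.5 Mb.
With 2% container overhead: ×1.02.
33,734 Mb ÷ 8 = 4,217 MB → 4.217 GB.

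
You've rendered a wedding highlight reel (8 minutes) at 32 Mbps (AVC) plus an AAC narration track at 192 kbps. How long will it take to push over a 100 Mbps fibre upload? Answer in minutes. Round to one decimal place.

2.6 minutes

8 min = 480 s
Audio: 192 kbps = 0.192 Mbps.
Total bitrate: 32.192 Mbps.
File: 32.192 Mbps × 480 s = 15452.2 Mb.
At 100 Mbps: 15452.2 / 100 = 154.5 s ≈ 2.58 minutes.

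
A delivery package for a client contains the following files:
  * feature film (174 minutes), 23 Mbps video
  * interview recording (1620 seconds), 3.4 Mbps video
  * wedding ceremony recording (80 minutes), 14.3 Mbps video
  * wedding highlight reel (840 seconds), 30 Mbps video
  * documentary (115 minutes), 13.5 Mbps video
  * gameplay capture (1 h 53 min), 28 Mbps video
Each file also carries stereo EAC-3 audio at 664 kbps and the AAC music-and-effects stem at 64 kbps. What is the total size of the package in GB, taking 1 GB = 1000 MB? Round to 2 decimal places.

80.66 GB

Audio total: 664 + 64 = 728 kbps = 0.728 Mbps.
feature film: 23.728 Mbps × 10440 s = 247720.3 Mb
interview recording: 4.128 Mbps × 1620 s = 6687.4 Mb
wedding ceremony recording: 15.028 Mbps × 4800 s = 72134.4 Mb
wedding highlight reel: 30.728 Mbps × 840 s = 25811.5 Mb
documentary: 14.228 Mbps × 6900 s = 98173.2 Mb
gameplay capture: 28.728 Mbps × 6780 s = 194775.8 Mb
Total: 645302.6 Mb = 80662.8 MB.
= 80.66 GB.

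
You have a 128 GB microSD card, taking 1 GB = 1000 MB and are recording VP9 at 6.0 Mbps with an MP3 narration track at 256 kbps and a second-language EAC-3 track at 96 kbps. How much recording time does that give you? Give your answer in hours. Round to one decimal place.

Audio total: 256 + 96 = 352 kbps = 0.352 Mbps.
Total bitrate: 6.0 + 0.352 = 6.352 Mbps.
Capacity: 128 GB = 1,024,000 Mb.
Recording time: 1,024,000 / 6.352 = 161,209 s ≈ 44.8 hours.

44.8 hours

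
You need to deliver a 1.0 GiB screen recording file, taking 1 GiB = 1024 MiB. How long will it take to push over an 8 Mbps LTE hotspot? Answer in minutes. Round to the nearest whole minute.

18 minutes

File: 1.0 GiB = 8589.9 Mb.
At 8 Mbps: 8589.9 / 8 = 1073.7 s ≈ 17.9 minutes.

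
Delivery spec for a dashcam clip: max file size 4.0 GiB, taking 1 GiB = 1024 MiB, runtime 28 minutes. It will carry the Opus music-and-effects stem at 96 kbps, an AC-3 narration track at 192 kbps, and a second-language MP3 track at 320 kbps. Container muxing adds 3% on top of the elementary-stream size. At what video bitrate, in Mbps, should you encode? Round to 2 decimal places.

Budget: 4.0 GiB = 34359.7 Mb.
Stream payload after overhead: 34359.7 / 1.03 = 33359.0 Mb.
28 min = 1680 s
Total bitrate budget: 33359.0 Mb / 1680 s = 19.857 Mbps.
Audio total: 96 + 192 + 320 = 608 kbps = 0.608 Mbps.
Video: 19.857 − 0.608 = 19.249 Mbps.

19.25 Mbps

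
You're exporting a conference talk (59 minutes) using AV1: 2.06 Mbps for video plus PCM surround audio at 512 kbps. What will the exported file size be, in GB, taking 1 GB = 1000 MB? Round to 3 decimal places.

59 min = 3540 s
Audio: 512 kbps = 0.512 Mbps.
Total bitrate: 2.06 + 0.512 = 2.572 Mbps.
Stream data: 2.572 Mbps × 3540 s = 9104.9 Mb.
9,105 Mb ÷ 8 = 1,138 MB → 1.138 GB.

1.138 GB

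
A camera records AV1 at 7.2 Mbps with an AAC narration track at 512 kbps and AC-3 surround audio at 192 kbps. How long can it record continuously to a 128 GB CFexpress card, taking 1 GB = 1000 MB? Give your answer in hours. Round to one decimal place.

Audio total: 512 + 192 = 704 kbps = 0.704 Mbps.
Total bitrate: 7.2 + 0.704 = 7.904 Mbps.
Capacity: 128 GB = 1,024,000 Mb.
Recording time: 1,024,000 / 7.904 = 129,555 s ≈ 36.0 hours.

36.0 hours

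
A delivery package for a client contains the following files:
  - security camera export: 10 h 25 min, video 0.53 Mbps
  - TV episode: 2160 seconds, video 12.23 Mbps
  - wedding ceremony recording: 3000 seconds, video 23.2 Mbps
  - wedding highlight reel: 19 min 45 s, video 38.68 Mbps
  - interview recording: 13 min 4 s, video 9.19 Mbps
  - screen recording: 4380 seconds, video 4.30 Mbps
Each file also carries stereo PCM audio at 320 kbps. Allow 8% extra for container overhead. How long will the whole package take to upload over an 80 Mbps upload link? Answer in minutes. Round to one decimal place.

Audio: 320 kbps = 0.320 Mbps.
security camera export: 0.850 Mbps × 37500 s × 1.08 = 34425.0 Mb
TV episode: 12.550 Mbps × 2160 s × 1.08 = 29276.6 Mb
wedding ceremony recording: 23.520 Mbps × 3000 s × 1.08 = 76204.8 Mb
wedding highlight reel: 39.000 Mbps × 1185 s × 1.08 = 49912.2 Mb
interview recording: 9.510 Mbps × 784 s × 1.08 = 8052.3 Mb
screen recording: 4.620 Mbps × 4380 s × 1.08 = 21854.4 Mb
Total: 219725.4 Mb = 27465.7 MB.
At 80 Mbps: 219725.4 / 80 = 2747 s ≈ 45.8 minutes.

45.8 minutes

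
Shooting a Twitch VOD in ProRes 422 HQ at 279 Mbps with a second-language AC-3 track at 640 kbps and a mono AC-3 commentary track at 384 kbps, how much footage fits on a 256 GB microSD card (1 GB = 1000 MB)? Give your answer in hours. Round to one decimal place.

Audio total: 640 + 384 = 1024 kbps = 1.024 Mbps.
Total bitrate: 279 + 1.024 = 280.024 Mbps.
Capacity: 256 GB = 2,048,000 Mb.
Recording time: 2,048,000 / 280.024 = 7,314 s ≈ 2.03 hours.

2.0 hours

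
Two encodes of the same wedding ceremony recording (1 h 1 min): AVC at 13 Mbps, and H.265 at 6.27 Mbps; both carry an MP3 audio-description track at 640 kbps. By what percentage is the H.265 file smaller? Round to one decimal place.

49.3%

1 h 1 min = 61 min = 3660 s
Audio: 640 kbps = 0.640 Mbps.
AVC: 13.640 Mbps × 3660 s = 49922.4 Mb = 6.240 GB.
H.265: 6.910 Mbps × 3660 s = 25290.6 Mb = 3.161 GB.
Reduction: (1 − 3.161/6.240) × 100 = 49.34%.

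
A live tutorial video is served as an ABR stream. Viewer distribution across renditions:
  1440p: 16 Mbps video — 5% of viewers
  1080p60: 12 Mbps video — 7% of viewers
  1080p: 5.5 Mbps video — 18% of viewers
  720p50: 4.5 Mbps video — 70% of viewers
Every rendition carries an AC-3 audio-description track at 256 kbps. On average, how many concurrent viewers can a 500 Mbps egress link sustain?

82

Audio: 256 kbps = 0.256 Mbps.
Average per-viewer bitrate: 0.05×16.256 + 0.07×12.256 + 0.18×5.756 + 0.70×4.756 = 6.036 Mbps.
500 Mbps = 500.0 Mbps; 500.0 / 6.036 = 82.84 → 82.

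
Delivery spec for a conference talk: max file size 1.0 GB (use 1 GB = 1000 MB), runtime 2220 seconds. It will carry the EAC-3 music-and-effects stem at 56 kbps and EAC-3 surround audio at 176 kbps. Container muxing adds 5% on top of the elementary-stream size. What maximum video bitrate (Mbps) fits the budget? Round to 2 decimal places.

3.20 Mbps

Budget: 1.0 GB = 8000.0 Mb.
Stream payload after overhead: 8000.0 / 1.05 = 7619.0 Mb.
Total bitrate budget: 7619.0 Mb / 2220 s = 3.432 Mbps.
Audio total: 56 + 176 = 232 kbps = 0.232 Mbps.
Video: 3.432 − 0.232 = 3.200 Mbps.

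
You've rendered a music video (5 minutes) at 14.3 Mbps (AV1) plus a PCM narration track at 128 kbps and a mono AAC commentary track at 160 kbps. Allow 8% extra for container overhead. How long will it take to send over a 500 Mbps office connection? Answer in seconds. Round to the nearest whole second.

5 min = 300 s
Audio total: 128 + 160 = 288 kbps = 0.288 Mbps.
Total bitrate: 14.588 Mbps.
File: 14.588 Mbps × 300 s = 4376.4 Mb.
With 8% container overhead: ×1.08. → 4726.5 Mb.
At 500 Mbps: 4726.5 / 500 = 9.5 s ≈ 9.45 seconds.

9 seconds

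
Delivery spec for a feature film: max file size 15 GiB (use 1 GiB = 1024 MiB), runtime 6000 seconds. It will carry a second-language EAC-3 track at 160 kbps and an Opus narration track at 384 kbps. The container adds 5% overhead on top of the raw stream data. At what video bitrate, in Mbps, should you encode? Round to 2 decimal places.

19.91 Mbps

Budget: 15 GiB = 128849.0 Mb.
Stream payload after overhead: 128849.0 / 1.05 = 122713.4 Mb.
Total bitrate budget: 122713.4 Mb / 6000 s = 20.452 Mbps.
Audio total: 160 + 384 = 544 kbps = 0.544 Mbps.
Video: 20.452 − 0.544 = 19.908 Mbps.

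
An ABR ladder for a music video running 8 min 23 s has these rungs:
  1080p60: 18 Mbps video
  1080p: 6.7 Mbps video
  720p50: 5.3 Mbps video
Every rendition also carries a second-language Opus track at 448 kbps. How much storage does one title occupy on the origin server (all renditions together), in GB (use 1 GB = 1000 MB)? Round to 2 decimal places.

1.97 GB

8 min 23 s = 503 s
Audio: 448 kbps = 0.448 Mbps.
Sum of rendition bitrates: (18+0.448) + (6.7+0.448) + (5.3+0.448) = 31.344 Mbps.
× 503 s = 15,766 Mb = 1,971 MB = 1.971 GB.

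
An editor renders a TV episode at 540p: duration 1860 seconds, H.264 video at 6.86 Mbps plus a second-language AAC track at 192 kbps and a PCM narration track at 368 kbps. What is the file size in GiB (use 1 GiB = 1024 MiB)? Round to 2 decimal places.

1.61 GiB

Audio total: 192 + 368 = 560 kbps = 0.560 Mbps.
Total bitrate: 6.86 + 0.560 = 7.420 Mbps.
Stream data: 7.420 Mbps × 1860 s = 13801.2 Mb.
13,801 Mb = 1,725,150,000 bytes ÷ 1,073,741,824 = 1.607 GiB.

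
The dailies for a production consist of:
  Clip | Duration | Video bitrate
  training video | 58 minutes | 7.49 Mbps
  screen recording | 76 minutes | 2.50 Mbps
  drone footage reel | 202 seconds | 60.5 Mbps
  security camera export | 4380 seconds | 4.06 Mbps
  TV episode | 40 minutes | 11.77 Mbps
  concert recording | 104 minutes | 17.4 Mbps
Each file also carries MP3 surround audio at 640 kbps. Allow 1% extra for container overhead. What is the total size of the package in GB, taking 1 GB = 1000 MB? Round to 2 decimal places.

27.51 GB

Audio: 640 kbps = 0.640 Mbps.
training video: 8.130 Mbps × 3480 s × 1.01 = 28575.3 Mb
screen recording: 3.140 Mbps × 4560 s × 1.01 = 14461.6 Mb
drone footage reel: 61.140 Mbps × 202 s × 1.01 = 12473.8 Mb
security camera export: 4.700 Mbps × 4380 s × 1.01 = 20791.9 Mb
TV episode: 12.410 Mbps × 2400 s × 1.01 = 30081.8 Mb
concert recording: 18.040 Mbps × 6240 s × 1.01 = 113695.3 Mb
Total: 220079.7 Mb = 27510.0 MB.
= 27.51 GB.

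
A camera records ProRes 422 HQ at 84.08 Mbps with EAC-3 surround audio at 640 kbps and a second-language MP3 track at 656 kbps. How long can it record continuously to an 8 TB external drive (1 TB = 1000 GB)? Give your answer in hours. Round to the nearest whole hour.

Audio total: 640 + 656 = 1296 kbps = 1.296 Mbps.
Total bitrate: 84.08 + 1.296 = 85.376 Mbps.
Capacity: 8 TB = 64,000,000 Mb.
Recording time: 64,000,000 / 85.376 = 749,625 s ≈ 208 hours.

208 hours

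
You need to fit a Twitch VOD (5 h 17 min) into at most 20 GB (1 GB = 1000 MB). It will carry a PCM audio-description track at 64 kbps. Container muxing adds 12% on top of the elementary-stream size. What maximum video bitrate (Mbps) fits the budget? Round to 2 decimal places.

7.45 Mbps

Budget: 20 GB = 160000.0 Mb.
Stream payload after overhead: 160000.0 / 1.12 = 142857.1 Mb.
5 h 17 min = 317 min = 19020 s
Total bitrate budget: 142857.1 Mb / 19020 s = 7.511 Mbps.
Audio: 64 kbps = 0.064 Mbps.
Video: 7.511 − 0.064 = 7.447 Mbps.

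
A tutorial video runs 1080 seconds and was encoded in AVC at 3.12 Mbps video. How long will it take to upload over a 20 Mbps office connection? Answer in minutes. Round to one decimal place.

File: 3.120 Mbps × 1080 s = 3369.6 Mb.
At 20 Mbps: 3369.6 / 20 = 168.5 s ≈ 2.81 minutes.

2.8 minutes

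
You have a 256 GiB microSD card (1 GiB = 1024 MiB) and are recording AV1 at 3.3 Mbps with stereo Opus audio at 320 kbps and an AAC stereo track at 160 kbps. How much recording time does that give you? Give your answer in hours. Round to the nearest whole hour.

Audio total: 320 + 160 = 480 kbps = 0.480 Mbps.
Total bitrate: 3.3 + 0.480 = 3.780 Mbps.
Capacity: 256 GiB = 2,199,023 Mb.
Recording time: 2,199,023 / 3.780 = 581,752 s ≈ 162 hours.

162 hours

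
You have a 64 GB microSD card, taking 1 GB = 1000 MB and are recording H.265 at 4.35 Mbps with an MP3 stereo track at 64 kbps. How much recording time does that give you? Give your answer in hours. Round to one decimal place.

32.2 hours

Audio: 64 kbps = 0.064 Mbps.
Total bitrate: 4.35 + 0.064 = 4.414 Mbps.
Capacity: 64 GB = 512,000 Mb.
Recording time: 512,000 / 4.414 = 115,995 s ≈ 32.2 hours.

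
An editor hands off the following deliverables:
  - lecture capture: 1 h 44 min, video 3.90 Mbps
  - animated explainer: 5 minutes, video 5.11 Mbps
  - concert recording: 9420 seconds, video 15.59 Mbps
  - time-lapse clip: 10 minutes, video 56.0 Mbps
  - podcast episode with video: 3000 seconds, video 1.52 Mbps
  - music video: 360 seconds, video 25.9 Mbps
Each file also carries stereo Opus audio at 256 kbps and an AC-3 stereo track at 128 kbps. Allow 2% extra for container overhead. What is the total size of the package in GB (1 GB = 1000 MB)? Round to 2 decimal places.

29.05 GB

Audio total: 256 + 128 = 384 kbps = 0.384 Mbps.
lecture capture: 4.284 Mbps × 6240 s × 1.02 = 27266.8 Mb
animated explainer: 5.494 Mbps × 300 s × 1.02 = 1681.2 Mb
concert recording: 15.974 Mbps × 9420 s × 1.02 = 153484.6 Mb
time-lapse clip: 56.384 Mbps × 600 s × 1.02 = 34507.0 Mb
podcast episode with video: 1.904 Mbps × 3000 s × 1.02 = 5826.2 Mb
music video: 26.284 Mbps × 360 s × 1.02 = 9651.5 Mb
Total: 232417.3 Mb = 29052.2 MB.
= 29.05 GB.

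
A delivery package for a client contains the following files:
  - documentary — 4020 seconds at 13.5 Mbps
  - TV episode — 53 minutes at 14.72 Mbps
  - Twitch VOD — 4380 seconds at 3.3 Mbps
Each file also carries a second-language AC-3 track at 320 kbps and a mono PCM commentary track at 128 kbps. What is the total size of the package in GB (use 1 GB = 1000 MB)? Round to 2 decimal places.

15.09 GB

Audio total: 320 + 128 = 448 kbps = 0.448 Mbps.
documentary: 13.948 Mbps × 4020 s = 56071.0 Mb
TV episode: 15.168 Mbps × 3180 s = 48234.2 Mb
Twitch VOD: 3.748 Mbps × 4380 s = 16416.2 Mb
Total: 120721.4 Mb = 15090.2 MB.
= 15.09 GB.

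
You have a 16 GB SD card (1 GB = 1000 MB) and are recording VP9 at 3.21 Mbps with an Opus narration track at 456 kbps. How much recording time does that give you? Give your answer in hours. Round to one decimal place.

9.7 hours

Audio: 456 kbps = 0.456 Mbps.
Total bitrate: 3.21 + 0.456 = 3.666 Mbps.
Capacity: 16 GB = 128,000 Mb.
Recording time: 128,000 / 3.666 = 34,915 s ≈ 9.70 hours.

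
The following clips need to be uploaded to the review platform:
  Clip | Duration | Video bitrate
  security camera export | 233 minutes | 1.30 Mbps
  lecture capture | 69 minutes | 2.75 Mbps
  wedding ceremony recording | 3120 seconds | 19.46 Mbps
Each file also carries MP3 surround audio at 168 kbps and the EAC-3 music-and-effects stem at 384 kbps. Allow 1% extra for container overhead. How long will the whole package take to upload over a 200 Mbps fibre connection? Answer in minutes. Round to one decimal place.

8.6 minutes

Audio total: 168 + 384 = 552 kbps = 0.552 Mbps.
security camera export: 1.852 Mbps × 13980 s × 1.01 = 26149.9 Mb
lecture capture: 3.302 Mbps × 4140 s × 1.01 = 13807.0 Mb
wedding ceremony recording: 20.012 Mbps × 3120 s × 1.01 = 63061.8 Mb
Total: 103018.7 Mb = 12877.3 MB.
At 200 Mbps: 103018.7 / 200 = 515 s ≈ 8.58 minutes.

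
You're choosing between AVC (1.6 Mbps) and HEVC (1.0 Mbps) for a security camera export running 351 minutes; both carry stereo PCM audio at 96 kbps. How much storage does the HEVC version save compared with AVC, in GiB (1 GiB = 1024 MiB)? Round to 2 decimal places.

351 min = 21060 s
Audio: 96 kbps = 0.096 Mbps.
AVC: 1.696 Mbps × 21060 s = 35717.8 Mb = 4.158 GiB.
HEVC: 1.096 Mbps × 21060 s = 23081.8 Mb = 2.687 GiB.
Saving: 4.158 − 2.687 = 1.471 GiB.

1.47 GiB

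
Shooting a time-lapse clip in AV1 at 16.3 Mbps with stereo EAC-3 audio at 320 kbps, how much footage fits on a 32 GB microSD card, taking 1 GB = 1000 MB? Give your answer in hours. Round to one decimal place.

Audio: 320 kbps = 0.320 Mbps.
Total bitrate: 16.3 + 0.320 = 16.620 Mbps.
Capacity: 32 GB = 256,000 Mb.
Recording time: 256,000 / 16.620 = 15,403 s ≈ 4.28 hours.

4.3 hours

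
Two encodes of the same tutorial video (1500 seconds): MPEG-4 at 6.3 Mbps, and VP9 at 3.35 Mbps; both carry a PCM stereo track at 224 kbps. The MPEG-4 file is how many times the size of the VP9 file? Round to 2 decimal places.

1.83

Audio: 224 kbps = 0.224 Mbps.
MPEG-4: 6.524 Mbps × 1500 s = 9786.0 Mb = 1.223 GB.
VP9: 3.574 Mbps × 1500 s = 5361.0 Mb = 0.670 GB.
Ratio: 1.223 / 0.670 = 1.825.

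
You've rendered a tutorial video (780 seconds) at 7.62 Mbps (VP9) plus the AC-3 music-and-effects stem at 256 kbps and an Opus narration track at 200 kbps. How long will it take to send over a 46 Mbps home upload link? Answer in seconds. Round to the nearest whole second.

Audio total: 256 + 200 = 456 kbps = 0.456 Mbps.
Total bitrate: 8.076 Mbps.
File: 8.076 Mbps × 780 s = 6299.3 Mb.
At 46 Mbps: 6299.3 / 46 = 136.9 s ≈ 137 seconds.

137 seconds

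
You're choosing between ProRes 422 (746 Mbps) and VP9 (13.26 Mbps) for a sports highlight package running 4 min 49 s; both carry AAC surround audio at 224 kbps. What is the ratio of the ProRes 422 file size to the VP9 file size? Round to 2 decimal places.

4 min 49 s = 289 s
Audio: 224 kbps = 0.224 Mbps.
ProRes 422: 746.224 Mbps × 289 s = 215658.7 Mb = 26.957 GB.
VP9: 13.484 Mbps × 289 s = 3896.9 Mb = 0.487 GB.
Ratio: 26.957 / 0.487 = 55.341.

55.34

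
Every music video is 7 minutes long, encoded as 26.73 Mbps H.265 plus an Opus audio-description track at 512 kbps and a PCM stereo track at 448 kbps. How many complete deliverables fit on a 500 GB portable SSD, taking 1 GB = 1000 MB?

7 min = 420 s
Audio total: 512 + 448 = 960 kbps = 0.960 Mbps.
Total bitrate: 27.690 Mbps.
Per item: 27.690 Mbps × 420 s = 11,630 Mb = 1,454 MB.
Capacity: 500 GB = 4,000,000 Mb; 343.94 items → 343 complete.

343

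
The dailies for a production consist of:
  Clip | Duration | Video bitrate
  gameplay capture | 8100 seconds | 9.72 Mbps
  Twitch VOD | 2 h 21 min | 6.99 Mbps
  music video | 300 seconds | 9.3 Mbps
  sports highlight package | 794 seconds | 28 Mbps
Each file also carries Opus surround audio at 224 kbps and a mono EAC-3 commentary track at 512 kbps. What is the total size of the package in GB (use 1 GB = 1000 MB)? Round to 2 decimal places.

21.99 GB

Audio total: 224 + 512 = 736 kbps = 0.736 Mbps.
gameplay capture: 10.456 Mbps × 8100 s = 84693.6 Mb
Twitch VOD: 7.726 Mbps × 8460 s = 65362.0 Mb
music video: 10.036 Mbps × 300 s = 3010.8 Mb
sports highlight package: 28.736 Mbps × 794 s = 22816.4 Mb
Total: 175882.7 Mb = 21985.3 MB.
= 21.99 GB.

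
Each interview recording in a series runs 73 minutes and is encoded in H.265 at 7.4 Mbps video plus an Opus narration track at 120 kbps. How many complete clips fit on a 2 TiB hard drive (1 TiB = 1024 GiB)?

534

73 min = 4380 s
Audio: 120 kbps = 0.120 Mbps.
Total bitrate: 7.520 Mbps.
Per item: 7.520 Mbps × 4380 s = 32,938 Mb = 4,117 MB.
Capacity: 2 TiB = 17,592,186 Mb; 534.11 items → 534 complete.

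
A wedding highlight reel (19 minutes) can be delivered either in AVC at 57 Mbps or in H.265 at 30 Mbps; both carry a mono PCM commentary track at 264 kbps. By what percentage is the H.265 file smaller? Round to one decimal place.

47.2%

19 min = 1140 s
Audio: 264 kbps = 0.264 Mbps.
AVC: 57.264 Mbps × 1140 s = 65281.0 Mb = 7.600 GiB.
H.265: 30.264 Mbps × 1140 s = 34501.0 Mb = 4.016 GiB.
Reduction: (1 − 4.016/7.600) × 100 = 47.15%.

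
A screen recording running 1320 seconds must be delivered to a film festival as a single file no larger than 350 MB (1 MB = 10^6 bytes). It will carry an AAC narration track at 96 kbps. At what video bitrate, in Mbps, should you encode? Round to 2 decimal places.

2.03 Mbps

Budget: 350 MB = 2800.0 Mb.
Total bitrate budget: 2800.0 Mb / 1320 s = 2.121 Mbps.
Audio: 96 kbps = 0.096 Mbps.
Video: 2.121 − 0.096 = 2.025 Mbps.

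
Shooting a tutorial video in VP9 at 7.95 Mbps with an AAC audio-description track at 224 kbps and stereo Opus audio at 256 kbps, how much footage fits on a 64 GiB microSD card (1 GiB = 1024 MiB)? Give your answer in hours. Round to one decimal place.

Audio total: 224 + 256 = 480 kbps = 0.480 Mbps.
Total bitrate: 7.95 + 0.480 = 8.430 Mbps.
Capacity: 64 GiB = 549,756 Mb.
Recording time: 549,756 / 8.430 = 65,214 s ≈ 18.1 hours.

18.1 hours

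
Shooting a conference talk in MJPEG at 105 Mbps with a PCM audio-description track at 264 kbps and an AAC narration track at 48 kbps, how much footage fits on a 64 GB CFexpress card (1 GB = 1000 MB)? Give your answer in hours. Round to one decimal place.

1.4 hours

Audio total: 264 + 48 = 312 kbps = 0.312 Mbps.
Total bitrate: 105 + 0.312 = 105.312 Mbps.
Capacity: 64 GB = 512,000 Mb.
Recording time: 512,000 / 105.312 = 4,862 s ≈ 1.35 hours.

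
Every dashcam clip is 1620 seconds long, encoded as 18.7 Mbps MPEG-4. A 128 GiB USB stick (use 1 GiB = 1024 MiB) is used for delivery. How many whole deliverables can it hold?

36

Per item: 18.700 Mbps × 1620 s = 30,294 Mb = 3,787 MB.
Capacity: 128 GiB = 1,099,512 Mb; 36.29 items → 36 complete.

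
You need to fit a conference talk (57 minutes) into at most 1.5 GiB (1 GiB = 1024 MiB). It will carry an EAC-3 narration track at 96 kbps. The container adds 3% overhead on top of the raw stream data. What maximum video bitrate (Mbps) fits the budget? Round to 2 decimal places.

3.56 Mbps

Budget: 1.5 GiB = 12884.9 Mb.
Stream payload after overhead: 12884.9 / 1.03 = 12509.6 Mb.
57 min = 3420 s
Total bitrate budget: 12509.6 Mb / 3420 s = 3.658 Mbps.
Audio: 96 kbps = 0.096 Mbps.
Video: 3.658 − 0.096 = 3.562 Mbps.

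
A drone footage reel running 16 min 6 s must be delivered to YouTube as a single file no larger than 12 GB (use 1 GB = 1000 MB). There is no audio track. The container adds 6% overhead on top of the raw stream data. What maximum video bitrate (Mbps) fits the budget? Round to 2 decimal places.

Budget: 12 GB = 96000.0 Mb.
Stream payload after overhead: 96000.0 / 1.06 = 90566.0 Mb.
16 min 6 s = 966 s
Total bitrate budget: 90566.0 Mb / 966 s = 93.754 Mbps.

93.75 Mbps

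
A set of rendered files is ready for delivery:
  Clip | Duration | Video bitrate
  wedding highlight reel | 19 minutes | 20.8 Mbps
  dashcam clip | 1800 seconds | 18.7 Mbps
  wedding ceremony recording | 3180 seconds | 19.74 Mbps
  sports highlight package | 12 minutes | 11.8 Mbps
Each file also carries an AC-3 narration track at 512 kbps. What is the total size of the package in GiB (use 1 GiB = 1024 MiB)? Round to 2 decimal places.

15.38 GiB

Audio: 512 kbps = 0.512 Mbps.
wedding highlight reel: 21.312 Mbps × 1140 s = 24295.7 Mb
dashcam clip: 19.212 Mbps × 1800 s = 34581.6 Mb
wedding ceremony recording: 20.252 Mbps × 3180 s = 64401.4 Mb
sports highlight package: 12.312 Mbps × 720 s = 8864.6 Mb
Total: 132143.3 Mb = 16517.9 MB.
= 15.38 GiB.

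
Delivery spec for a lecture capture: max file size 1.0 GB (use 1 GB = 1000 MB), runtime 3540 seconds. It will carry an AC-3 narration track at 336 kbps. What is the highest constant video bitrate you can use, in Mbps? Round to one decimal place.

1.9 Mbps

Budget: 1.0 GB = 8000.0 Mb.
Total bitrate budget: 8000.0 Mb / 3540 s = 2.260 Mbps.
Audio: 336 kbps = 0.336 Mbps.
Video: 2.260 − 0.336 = 1.924 Mbps.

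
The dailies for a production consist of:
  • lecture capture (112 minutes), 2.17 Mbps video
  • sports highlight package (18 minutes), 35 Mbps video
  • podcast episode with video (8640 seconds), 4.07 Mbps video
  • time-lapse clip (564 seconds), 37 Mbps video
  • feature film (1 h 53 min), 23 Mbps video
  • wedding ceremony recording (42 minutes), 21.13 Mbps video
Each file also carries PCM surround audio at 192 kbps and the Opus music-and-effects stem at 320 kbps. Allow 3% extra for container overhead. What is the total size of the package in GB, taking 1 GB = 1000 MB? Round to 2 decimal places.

42.63 GB

Audio total: 192 + 320 = 512 kbps = 0.512 Mbps.
lecture capture: 2.682 Mbps × 6720 s × 1.03 = 18563.7 Mb
sports highlight package: 35.512 Mbps × 1080 s × 1.03 = 39503.5 Mb
podcast episode with video: 4.582 Mbps × 8640 s × 1.03 = 40776.1 Mb
time-lapse clip: 37.512 Mbps × 564 s × 1.03 = 21791.5 Mb
feature film: 23.512 Mbps × 6780 s × 1.03 = 164193.7 Mb
wedding ceremony recording: 21.642 Mbps × 2520 s × 1.03 = 56174.0 Mb
Total: 341002.6 Mb = 42625.3 MB.
= 42.63 GB.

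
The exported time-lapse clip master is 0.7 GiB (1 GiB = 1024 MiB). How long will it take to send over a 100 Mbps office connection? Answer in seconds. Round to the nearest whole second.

60 seconds

File: 0.7 GiB = 6013.0 Mb.
At 100 Mbps: 6013.0 / 100 = 60.1 s ≈ 60.1 seconds.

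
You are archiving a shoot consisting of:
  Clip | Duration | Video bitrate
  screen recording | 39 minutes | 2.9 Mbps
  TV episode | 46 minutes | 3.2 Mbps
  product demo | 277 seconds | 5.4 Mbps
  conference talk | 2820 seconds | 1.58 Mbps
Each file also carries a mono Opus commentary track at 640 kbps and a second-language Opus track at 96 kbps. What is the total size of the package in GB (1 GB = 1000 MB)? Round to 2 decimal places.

3.45 GB

Audio total: 640 + 96 = 736 kbps = 0.736 Mbps.
screen recording: 3.636 Mbps × 2340 s = 8508.2 Mb
TV episode: 3.936 Mbps × 2760 s = 10863.4 Mb
product demo: 6.136 Mbps × 277 s = 1699.7 Mb
conference talk: 2.316 Mbps × 2820 s = 6531.1 Mb
Total: 27602.4 Mb = 3450.3 MB.
= 3.450 GB.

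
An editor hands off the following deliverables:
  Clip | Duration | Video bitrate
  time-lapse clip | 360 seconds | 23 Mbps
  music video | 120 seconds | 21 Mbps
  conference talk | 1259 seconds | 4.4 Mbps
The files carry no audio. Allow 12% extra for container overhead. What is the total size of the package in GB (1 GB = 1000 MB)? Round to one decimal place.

2.3 GB

time-lapse clip: 23.000 Mbps × 360 s × 1.12 = 9273.6 Mb
music video: 21.000 Mbps × 120 s × 1.12 = 2822.4 Mb
conference talk: 4.400 Mbps × 1259 s × 1.12 = 6204.4 Mb
Total: 18300.4 Mb = 2287.5 MB.
= 2.288 GB.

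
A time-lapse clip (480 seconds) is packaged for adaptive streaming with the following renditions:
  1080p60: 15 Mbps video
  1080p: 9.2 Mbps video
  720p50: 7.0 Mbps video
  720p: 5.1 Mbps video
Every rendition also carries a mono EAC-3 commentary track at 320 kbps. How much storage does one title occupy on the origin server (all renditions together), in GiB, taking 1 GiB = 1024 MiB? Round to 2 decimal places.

Audio: 320 kbps = 0.320 Mbps.
Sum of rendition bitrates: (15+0.320) + (9.2+0.320) + (7.0+0.320) + (5.1+0.320) = 37.580 Mbps.
× 480 s = 18,038 Mb = 2,255 MB = 2.100 GiB.

2.10 GiB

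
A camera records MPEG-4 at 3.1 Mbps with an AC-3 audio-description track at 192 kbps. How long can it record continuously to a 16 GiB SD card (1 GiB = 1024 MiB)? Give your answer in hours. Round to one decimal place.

Audio: 192 kbps = 0.192 Mbps.
Total bitrate: 3.1 + 0.192 = 3.292 Mbps.
Capacity: 16 GiB = 137,439 Mb.
Recording time: 137,439 / 3.292 = 41,749 s ≈ 11.6 hours.

11.6 hours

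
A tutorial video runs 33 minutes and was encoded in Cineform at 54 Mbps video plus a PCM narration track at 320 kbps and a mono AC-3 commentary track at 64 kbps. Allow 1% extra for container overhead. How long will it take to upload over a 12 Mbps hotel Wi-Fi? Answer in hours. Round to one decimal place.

33 min = 1980 s
Audio total: 320 + 64 = 384 kbps = 0.384 Mbps.
Total bitrate: 54.384 Mbps.
File: 54.384 Mbps × 1980 s = 107680.3 Mb.
With 1% container overhead: ×1.01. → 108757.1 Mb.
At 12 Mbps: 108757.1 / 12 = 9063.1 s ≈ 2.52 hours.

2.5 hours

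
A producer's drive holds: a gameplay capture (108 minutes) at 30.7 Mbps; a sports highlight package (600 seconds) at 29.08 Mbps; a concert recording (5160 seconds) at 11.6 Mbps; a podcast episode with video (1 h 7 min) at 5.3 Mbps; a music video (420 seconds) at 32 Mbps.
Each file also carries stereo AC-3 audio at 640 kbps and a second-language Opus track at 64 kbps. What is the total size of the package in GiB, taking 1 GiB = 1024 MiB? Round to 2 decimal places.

Audio total: 640 + 64 = 704 kbps = 0.704 Mbps.
gameplay capture: 31.404 Mbps × 6480 s = 203497.9 Mb
sports highlight package: 29.784 Mbps × 600 s = 17870.4 Mb
concert recording: 12.304 Mbps × 5160 s = 63488.6 Mb
podcast episode with video: 6.004 Mbps × 4020 s = 24136.1 Mb
music video: 32.704 Mbps × 420 s = 13735.7 Mb
Total: 322728.7 Mb = 40341.1 MB.
= 37.57 GiB.

37.57 GiB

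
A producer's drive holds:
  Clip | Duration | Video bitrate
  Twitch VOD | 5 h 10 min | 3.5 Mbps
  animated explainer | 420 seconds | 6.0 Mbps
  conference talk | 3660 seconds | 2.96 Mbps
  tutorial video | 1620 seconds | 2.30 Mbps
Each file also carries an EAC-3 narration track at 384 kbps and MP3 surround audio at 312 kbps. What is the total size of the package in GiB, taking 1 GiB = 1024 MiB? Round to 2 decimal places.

11.54 GiB

Audio total: 384 + 312 = 696 kbps = 0.696 Mbps.
Twitch VOD: 4.196 Mbps × 18600 s = 78045.6 Mb
animated explainer: 6.696 Mbps × 420 s = 2812.3 Mb
conference talk: 3.656 Mbps × 3660 s = 13381.0 Mb
tutorial video: 2.996 Mbps × 1620 s = 4853.5 Mb
Total: 99092.4 Mb = 12386.5 MB.
= 11.54 GiB.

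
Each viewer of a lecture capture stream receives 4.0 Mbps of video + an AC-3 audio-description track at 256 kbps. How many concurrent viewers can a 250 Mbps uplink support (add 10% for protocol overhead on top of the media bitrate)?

Audio: 256 kbps = 0.256 Mbps.
Per-viewer media rate: 4.256 Mbps.
On the wire with 10% overhead: 4.682 Mbps.
250 Mbps = 250.0 Mbps; 250.0 / 4.682 = 53.40 → 53 viewers.

53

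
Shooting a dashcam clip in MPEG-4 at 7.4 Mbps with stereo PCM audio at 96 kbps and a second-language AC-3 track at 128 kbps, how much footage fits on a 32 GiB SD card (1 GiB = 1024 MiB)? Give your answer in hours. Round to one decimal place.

Audio total: 96 + 128 = 224 kbps = 0.224 Mbps.
Total bitrate: 7.4 + 0.224 = 7.624 Mbps.
Capacity: 32 GiB = 274,878 Mb.
Recording time: 274,878 / 7.624 = 36,054 s ≈ 10.0 hours.

10.0 hours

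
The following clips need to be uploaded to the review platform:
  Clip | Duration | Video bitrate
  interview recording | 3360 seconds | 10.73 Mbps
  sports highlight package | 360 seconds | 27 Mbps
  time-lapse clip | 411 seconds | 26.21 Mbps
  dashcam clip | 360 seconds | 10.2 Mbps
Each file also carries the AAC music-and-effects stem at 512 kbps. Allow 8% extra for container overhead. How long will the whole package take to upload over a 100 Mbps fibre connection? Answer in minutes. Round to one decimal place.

11.3 minutes

Audio: 512 kbps = 0.512 Mbps.
interview recording: 11.242 Mbps × 3360 s × 1.08 = 40795.0 Mb
sports highlight package: 27.512 Mbps × 360 s × 1.08 = 10696.7 Mb
time-lapse clip: 26.722 Mbps × 411 s × 1.08 = 11861.4 Mb
dashcam clip: 10.712 Mbps × 360 s × 1.08 = 4164.8 Mb
Total: 67517.8 Mb = 8439.7 MB.
At 100 Mbps: 67517.8 / 100 = 675 s ≈ 11.3 minutes.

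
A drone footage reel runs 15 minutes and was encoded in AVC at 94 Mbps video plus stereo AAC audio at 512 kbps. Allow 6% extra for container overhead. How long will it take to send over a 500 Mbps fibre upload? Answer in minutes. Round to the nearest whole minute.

15 min = 900 s
Audio: 512 kbps = 0.512 Mbps.
Total bitrate: 94.512 Mbps.
File: 94.512 Mbps × 900 s = 85060.8 Mb.
With 6% container overhead: ×1.06. → 90164.4 Mb.
At 500 Mbps: 90164.4 / 500 = 180.3 s ≈ 3.01 minutes.

3 minutes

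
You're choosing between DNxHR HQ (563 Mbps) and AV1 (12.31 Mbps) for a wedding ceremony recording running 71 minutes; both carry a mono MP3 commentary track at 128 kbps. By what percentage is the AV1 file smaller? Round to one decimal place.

97.8%

71 min = 4260 s
Audio: 128 kbps = 0.128 Mbps.
DNxHR HQ: 563.128 Mbps × 4260 s = 2398925.3 Mb = 299.866 GB.
AV1: 12.438 Mbps × 4260 s = 52985.9 Mb = 6.623 GB.
Reduction: (1 − 6.623/299.866) × 100 = 97.79%.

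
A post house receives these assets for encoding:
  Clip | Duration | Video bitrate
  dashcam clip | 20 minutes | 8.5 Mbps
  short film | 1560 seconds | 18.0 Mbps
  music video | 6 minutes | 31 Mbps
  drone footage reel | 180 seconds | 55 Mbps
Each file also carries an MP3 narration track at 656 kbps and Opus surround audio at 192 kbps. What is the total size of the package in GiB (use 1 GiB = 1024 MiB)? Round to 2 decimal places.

7.23 GiB

Audio total: 656 + 192 = 848 kbps = 0.848 Mbps.
dashcam clip: 9.348 Mbps × 1200 s = 11217.6 Mb
short film: 18.848 Mbps × 1560 s = 29402.9 Mb
music video: 31.848 Mbps × 360 s = 11465.3 Mb
drone footage reel: 55.848 Mbps × 180 s = 10052.6 Mb
Total: 62138.4 Mb = 7767.3 MB.
= 7.234 GiB.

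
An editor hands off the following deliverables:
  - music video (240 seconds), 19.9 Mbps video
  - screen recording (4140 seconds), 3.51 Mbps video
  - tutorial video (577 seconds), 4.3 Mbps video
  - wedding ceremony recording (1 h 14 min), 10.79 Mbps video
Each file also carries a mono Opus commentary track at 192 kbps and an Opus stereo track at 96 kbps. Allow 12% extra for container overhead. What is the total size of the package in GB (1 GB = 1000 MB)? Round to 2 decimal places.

10.14 GB

Audio total: 192 + 96 = 288 kbps = 0.288 Mbps.
music video: 20.188 Mbps × 240 s × 1.12 = 5426.5 Mb
screen recording: 3.798 Mbps × 4140 s × 1.12 = 17610.6 Mb
tutorial video: 4.588 Mbps × 577 s × 1.12 = 2964.9 Mb
wedding ceremony recording: 11.078 Mbps × 4440 s × 1.12 = 55088.7 Mb
Total: 81090.7 Mb = 10136.3 MB.
= 10.14 GB.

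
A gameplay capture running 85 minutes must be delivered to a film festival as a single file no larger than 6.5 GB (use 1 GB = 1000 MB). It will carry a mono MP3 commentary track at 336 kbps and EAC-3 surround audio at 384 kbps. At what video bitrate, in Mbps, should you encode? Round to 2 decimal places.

9.48 Mbps

Budget: 6.5 GB = 52000.0 Mb.
85 min = 5100 s
Total bitrate budget: 52000.0 Mb / 5100 s = 10.196 Mbps.
Audio total: 336 + 384 = 720 kbps = 0.720 Mbps.
Video: 10.196 − 0.720 = 9.476 Mbps.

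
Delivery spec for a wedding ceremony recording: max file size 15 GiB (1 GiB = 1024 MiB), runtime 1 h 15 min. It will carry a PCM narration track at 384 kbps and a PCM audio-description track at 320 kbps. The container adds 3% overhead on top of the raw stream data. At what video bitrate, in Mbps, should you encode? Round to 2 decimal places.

Budget: 15 GiB = 128849.0 Mb.
Stream payload after overhead: 128849.0 / 1.03 = 125096.1 Mb.
1 h 15 min = 75 min = 4500 s
Total bitrate budget: 125096.1 Mb / 4500 s = 27.799 Mbps.
Audio total: 384 + 320 = 704 kbps = 0.704 Mbps.
Video: 27.799 − 0.704 = 27.095 Mbps.

27.10 Mbps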